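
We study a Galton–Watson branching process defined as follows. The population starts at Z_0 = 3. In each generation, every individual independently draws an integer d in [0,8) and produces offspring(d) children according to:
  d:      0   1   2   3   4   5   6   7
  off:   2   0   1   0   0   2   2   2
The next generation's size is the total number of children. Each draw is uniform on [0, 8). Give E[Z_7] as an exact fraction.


14348907/2097152

Outcome values over d=0..7: [2, 0, 1, 0, 0, 2, 2, 2]
Σy = 9, Σy² = 17, M = 8
μ = 9/8 = 9/8,  σ² = 17/8 − (9/8)² = 55/64
E[Z_0] = 3
E[Z_1] = 9/8·E[Z_0] = 27/8
E[Z_2] = 9/8·E[Z_1] = 243/64
E[Z_3] = 9/8·E[Z_2] = 2187/512
E[Z_4] = 9/8·E[Z_3] = 19683/4096
E[Z_5] = 9/8·E[Z_4] = 177147/32768
E[Z_6] = 9/8·E[Z_5] = 1594323/262144
E[Z_7] = 9/8·E[Z_6] = 14348907/2097152


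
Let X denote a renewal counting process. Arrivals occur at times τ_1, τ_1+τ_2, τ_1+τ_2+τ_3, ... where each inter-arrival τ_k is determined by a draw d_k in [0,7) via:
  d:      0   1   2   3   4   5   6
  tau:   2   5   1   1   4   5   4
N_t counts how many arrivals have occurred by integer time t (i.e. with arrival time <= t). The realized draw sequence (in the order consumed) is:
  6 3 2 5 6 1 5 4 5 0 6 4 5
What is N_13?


draw d_1=6: τ_1=4, arrival time A_1=4
draw d_2=3: τ_2=1, arrival time A_2=5
draw d_3=2: τ_3=1, arrival time A_3=6
draw d_4=5: τ_4=5, arrival time A_4=11
draw d_5=6: τ_5=4, arrival time A_5=15
draw d_6=1: τ_6=5, arrival time A_6=20
draw d_7=5: τ_7=5, arrival time A_7=25
draw d_8=4: τ_8=4, arrival time A_8=29
draw d_9=5: τ_9=5, arrival time A_9=34
draw d_10=0: τ_10=2, arrival time A_10=36
draw d_11=6: τ_11=4, arrival time A_11=40
draw d_12=4: τ_12=4, arrival time A_12=44
draw d_13=5: τ_13=5, arrival time A_13=49
N_t over t=0..13: 0:0 1:0 2:0 3:0 4:1 5:2 6:3 7:3 8:3 9:3 10:3 11:4 12:4 13:4

4


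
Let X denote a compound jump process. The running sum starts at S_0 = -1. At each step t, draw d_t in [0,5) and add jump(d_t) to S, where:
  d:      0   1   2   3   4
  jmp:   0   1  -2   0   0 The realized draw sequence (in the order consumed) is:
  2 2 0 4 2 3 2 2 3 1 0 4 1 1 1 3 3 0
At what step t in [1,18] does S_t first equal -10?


10

t=0: S=-1, d=2, jump=-2, S_1=-3
t=1: S=-3, d=2, jump=-2, S_2=-5
t=2: S=-5, d=0, jump=0, S_3=-5
t=3: S=-5, d=4, jump=0, S_4=-5
t=4: S=-5, d=2, jump=-2, S_5=-7
t=5: S=-7, d=3, jump=0, S_6=-7
t=6: S=-7, d=2, jump=-2, S_7=-9
t=7: S=-9, d=2, jump=-2, S_8=-11
t=8: S=-11, d=3, jump=0, S_9=-11
t=9: S=-11, d=1, jump=1, S_10=-10
t=10: S=-10, d=0, jump=0, S_11=-10
t=11: S=-10, d=4, jump=0, S_12=-10
t=12: S=-10, d=1, jump=1, S_13=-9
t=13: S=-9, d=1, jump=1, S_14=-8
t=14: S=-8, d=1, jump=1, S_15=-7
t=15: S=-7, d=3, jump=0, S_16=-7
t=16: S=-7, d=3, jump=0, S_17=-7
t=17: S=-7, d=0, jump=0, S_18=-7


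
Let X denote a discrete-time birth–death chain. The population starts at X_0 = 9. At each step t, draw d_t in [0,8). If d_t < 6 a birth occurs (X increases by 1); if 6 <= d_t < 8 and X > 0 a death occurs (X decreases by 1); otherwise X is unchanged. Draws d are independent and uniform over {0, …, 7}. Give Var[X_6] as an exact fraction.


9/2

X can drop by at most 1 per step and X_0 = 9 > T = 6, so X_t >= 9 − t >= 3 > 0 for every t <= 6: the floor at 0 (the 'and X > 0' condition) never binds. Hence X_6 = X_0 + Σ_{t<6} Y_t with i.i.d. increments Y_t = y(d_t) ∈ {+1, −1, 0}.
Outcome values over d=0..7: [1, 1, 1, 1, 1, 1, -1, -1]
Σy = 4, Σy² = 8, M = 8
μ = 4/8 = 1/2,  σ² = 8/8 − (1/2)² = 3/4
Independent increments: Var[X_6] = 6·σ² = 6·(3/4) = 9/2


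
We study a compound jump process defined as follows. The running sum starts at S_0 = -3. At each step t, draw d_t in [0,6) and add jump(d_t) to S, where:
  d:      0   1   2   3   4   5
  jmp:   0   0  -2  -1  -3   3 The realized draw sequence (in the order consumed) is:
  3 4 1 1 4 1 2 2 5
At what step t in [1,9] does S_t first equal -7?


2

t=0: S=-3, d=3, jump=-1, S_1=-4
t=1: S=-4, d=4, jump=-3, S_2=-7
t=2: S=-7, d=1, jump=0, S_3=-7
t=3: S=-7, d=1, jump=0, S_4=-7
t=4: S=-7, d=4, jump=-3, S_5=-10
t=5: S=-10, d=1, jump=0, S_6=-10
t=6: S=-10, d=2, jump=-2, S_7=-12
t=7: S=-12, d=2, jump=-2, S_8=-14
t=8: S=-14, d=5, jump=3, S_9=-11


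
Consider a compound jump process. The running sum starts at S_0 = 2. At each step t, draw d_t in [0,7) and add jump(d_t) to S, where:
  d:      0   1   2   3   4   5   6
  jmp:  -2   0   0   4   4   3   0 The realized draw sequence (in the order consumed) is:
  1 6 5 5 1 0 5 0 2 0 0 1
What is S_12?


t=0: S=2, d=1, jump=0, S_1=2
t=1: S=2, d=6, jump=0, S_2=2
t=2: S=2, d=5, jump=3, S_3=5
t=3: S=5, d=5, jump=3, S_4=8
t=4: S=8, d=1, jump=0, S_5=8
t=5: S=8, d=0, jump=-2, S_6=6
t=6: S=6, d=5, jump=3, S_7=9
t=7: S=9, d=0, jump=-2, S_8=7
t=8: S=7, d=2, jump=0, S_9=7
t=9: S=7, d=0, jump=-2, S_10=5
t=10: S=5, d=0, jump=-2, S_11=3
t=11: S=3, d=1, jump=0, S_12=3

3


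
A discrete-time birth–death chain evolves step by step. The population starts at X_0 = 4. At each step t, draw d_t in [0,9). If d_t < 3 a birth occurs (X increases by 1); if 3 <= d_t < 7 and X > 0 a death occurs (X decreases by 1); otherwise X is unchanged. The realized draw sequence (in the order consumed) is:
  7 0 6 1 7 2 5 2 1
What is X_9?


7

t=0: X=4, d=7 → hold, X_1=4
t=1: X=4, d=0 → birth, X_2=5
t=2: X=5, d=6 → death, X_3=4
t=3: X=4, d=1 → birth, X_4=5
t=4: X=5, d=7 → hold, X_5=5
t=5: X=5, d=2 → birth, X_6=6
t=6: X=6, d=5 → death, X_7=5
t=7: X=5, d=2 → birth, X_8=6
t=8: X=6, d=1 → birth, X_9=7


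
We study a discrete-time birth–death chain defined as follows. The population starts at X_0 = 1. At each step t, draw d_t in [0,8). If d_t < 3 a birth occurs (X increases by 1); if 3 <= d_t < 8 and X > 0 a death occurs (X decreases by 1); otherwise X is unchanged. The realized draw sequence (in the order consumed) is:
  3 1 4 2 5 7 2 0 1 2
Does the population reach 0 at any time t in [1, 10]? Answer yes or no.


yes

t=0: X=1, d=3 → death, X_1=0
t=1: X=0, d=1 → birth, X_2=1
t=2: X=1, d=4 → death, X_3=0
t=3: X=0, d=2 → birth, X_4=1
t=4: X=1, d=5 → death, X_5=0
t=5: X=0, d=7 → hold, X_6=0
t=6: X=0, d=2 → birth, X_7=1
t=7: X=1, d=0 → birth, X_8=2
t=8: X=2, d=1 → birth, X_9=3
t=9: X=3, d=2 → birth, X_10=4


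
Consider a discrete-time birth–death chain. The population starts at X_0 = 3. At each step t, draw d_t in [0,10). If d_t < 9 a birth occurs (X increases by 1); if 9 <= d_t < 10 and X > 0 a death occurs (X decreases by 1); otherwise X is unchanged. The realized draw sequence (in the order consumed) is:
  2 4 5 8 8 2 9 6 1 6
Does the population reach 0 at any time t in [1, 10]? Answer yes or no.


no

t=0: X=3, d=2 → birth, X_1=4
t=1: X=4, d=4 → birth, X_2=5
t=2: X=5, d=5 → birth, X_3=6
t=3: X=6, d=8 → birth, X_4=7
t=4: X=7, d=8 → birth, X_5=8
t=5: X=8, d=2 → birth, X_6=9
t=6: X=9, d=9 → death, X_7=8
t=7: X=8, d=6 → birth, X_8=9
t=8: X=9, d=1 → birth, X_9=10
t=9: X=10, d=6 → birth, X_10=11


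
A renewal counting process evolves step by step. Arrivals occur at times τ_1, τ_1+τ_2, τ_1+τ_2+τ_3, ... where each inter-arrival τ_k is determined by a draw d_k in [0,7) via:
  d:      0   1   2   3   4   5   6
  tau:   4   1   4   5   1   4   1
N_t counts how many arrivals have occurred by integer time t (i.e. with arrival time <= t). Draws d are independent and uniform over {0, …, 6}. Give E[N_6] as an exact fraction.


240325/117649

Inter-arrival values over d=0..6: [4, 1, 4, 5, 1, 4, 1]
Each d has probability 1/7, so the pmf of τ is: f(1) = 3/7, f(4) = 3/7, f(5) = 1/7
Renewal equation for m(n) = E[N_n]: condition on τ_1 = k (if k <= n, one arrival plus a fresh copy on the remaining n−k steps): m(n) = F(n) + Σ_{k<=n} f(k)·m(n−k), where F(n) = P(τ <= n) and m(0) = 0
m(1) = F(1) = 3/7
m(2) = F(2) + f(1)·m(1) = 3/7 + 3/7·3/7 = 30/49
m(3) = F(3) + f(1)·m(2) = 3/7 + 3/7·30/49 = 237/343
m(4) = F(4) + f(1)·m(3) = 6/7 + 3/7·237/343 = 2769/2401
m(5) = F(5) + f(1)·m(4) + f(4)·m(1) = 1 + 3/7·2769/2401 + 3/7·3/7 = 28201/16807
m(6) = F(6) + f(1)·m(5) + f(4)·m(2) + f(5)·m(1) = 1 + 3/7·28201/16807 + 3/7·30/49 + 1/7·3/7 = 240325/117649
E[N_6] = m(6) = 240325/117649


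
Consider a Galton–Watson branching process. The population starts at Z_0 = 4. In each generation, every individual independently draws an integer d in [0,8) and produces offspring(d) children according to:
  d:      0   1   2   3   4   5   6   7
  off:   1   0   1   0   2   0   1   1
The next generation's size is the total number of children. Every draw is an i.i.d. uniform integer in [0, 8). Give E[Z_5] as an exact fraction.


Outcome values over d=0..7: [1, 0, 1, 0, 2, 0, 1, 1]
Σy = 6, Σy² = 8, M = 8
μ = 6/8 = 3/4,  σ² = 8/8 − (3/4)² = 7/16
E[Z_0] = 4
E[Z_1] = 3/4·E[Z_0] = 3
E[Z_2] = 3/4·E[Z_1] = 9/4
E[Z_3] = 3/4·E[Z_2] = 27/16
E[Z_4] = 3/4·E[Z_3] = 81/64
E[Z_5] = 3/4·E[Z_4] = 243/256

243/256


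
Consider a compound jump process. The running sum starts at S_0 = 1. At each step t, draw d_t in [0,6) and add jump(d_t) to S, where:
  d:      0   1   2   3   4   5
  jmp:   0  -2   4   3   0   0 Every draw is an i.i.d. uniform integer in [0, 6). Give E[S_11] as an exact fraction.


61/6

Outcome values over d=0..5: [0, -2, 4, 3, 0, 0]
Σy = 5, Σy² = 29, M = 6
μ = 5/6 = 5/6,  σ² = 29/6 − (5/6)² = 149/36
E[S_11] = 1 + 11·(5/6) = 61/6


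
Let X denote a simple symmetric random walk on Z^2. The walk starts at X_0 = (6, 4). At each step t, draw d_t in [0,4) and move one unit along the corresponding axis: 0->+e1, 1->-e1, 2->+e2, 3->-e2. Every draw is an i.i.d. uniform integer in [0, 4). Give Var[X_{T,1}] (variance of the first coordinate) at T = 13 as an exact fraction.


13/2

Outcome values over d=0..3: [1, -1, 0, 0]
Σy = 0, Σy² = 2, M = 4
μ = 0/4 = 0,  σ² = 2/4 − (0)² = 1/2
Independent increments: Var[X_13] = 13·σ² = 13·(1/2) = 13/2


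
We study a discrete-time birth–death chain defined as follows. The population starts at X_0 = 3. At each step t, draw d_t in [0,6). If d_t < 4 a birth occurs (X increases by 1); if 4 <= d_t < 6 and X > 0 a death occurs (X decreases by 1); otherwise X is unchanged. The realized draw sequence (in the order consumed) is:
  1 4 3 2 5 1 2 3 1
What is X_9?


8

t=0: X=3, d=1 → birth, X_1=4
t=1: X=4, d=4 → death, X_2=3
t=2: X=3, d=3 → birth, X_3=4
t=3: X=4, d=2 → birth, X_4=5
t=4: X=5, d=5 → death, X_5=4
t=5: X=4, d=1 → birth, X_6=5
t=6: X=5, d=2 → birth, X_7=6
t=7: X=6, d=3 → birth, X_8=7
t=8: X=7, d=1 → birth, X_9=8


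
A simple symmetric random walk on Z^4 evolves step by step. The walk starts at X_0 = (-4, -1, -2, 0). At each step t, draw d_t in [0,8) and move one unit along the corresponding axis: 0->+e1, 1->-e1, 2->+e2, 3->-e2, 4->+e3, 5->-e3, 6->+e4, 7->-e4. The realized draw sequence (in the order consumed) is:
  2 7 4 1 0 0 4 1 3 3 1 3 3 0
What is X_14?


(-4, -4, 0, -1)

t=0: X=(-4, -1, -2, 0), d=2 → +e2, X_1=(-4, 0, -2, 0)
t=1: X=(-4, 0, -2, 0), d=7 → -e4, X_2=(-4, 0, -2, -1)
t=2: X=(-4, 0, -2, -1), d=4 → +e3, X_3=(-4, 0, -1, -1)
t=3: X=(-4, 0, -1, -1), d=1 → -e1, X_4=(-5, 0, -1, -1)
t=4: X=(-5, 0, -1, -1), d=0 → +e1, X_5=(-4, 0, -1, -1)
t=5: X=(-4, 0, -1, -1), d=0 → +e1, X_6=(-3, 0, -1, -1)
t=6: X=(-3, 0, -1, -1), d=4 → +e3, X_7=(-3, 0, 0, -1)
t=7: X=(-3, 0, 0, -1), d=1 → -e1, X_8=(-4, 0, 0, -1)
t=8: X=(-4, 0, 0, -1), d=3 → -e2, X_9=(-4, -1, 0, -1)
t=9: X=(-4, -1, 0, -1), d=3 → -e2, X_10=(-4, -2, 0, -1)
t=10: X=(-4, -2, 0, -1), d=1 → -e1, X_11=(-5, -2, 0, -1)
t=11: X=(-5, -2, 0, -1), d=3 → -e2, X_12=(-5, -3, 0, -1)
t=12: X=(-5, -3, 0, -1), d=3 → -e2, X_13=(-5, -4, 0, -1)
t=13: X=(-5, -4, 0, -1), d=0 → +e1, X_14=(-4, -4, 0, -1)


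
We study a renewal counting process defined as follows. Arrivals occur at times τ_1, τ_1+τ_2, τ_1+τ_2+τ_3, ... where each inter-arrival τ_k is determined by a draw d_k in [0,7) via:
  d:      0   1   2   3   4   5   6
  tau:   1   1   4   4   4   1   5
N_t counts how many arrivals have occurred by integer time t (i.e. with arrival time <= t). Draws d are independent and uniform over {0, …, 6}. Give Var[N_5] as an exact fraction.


Inter-arrival values over d=0..6: [1, 1, 4, 4, 4, 1, 5]
Each d has probability 1/7, so the pmf of τ is: f(1) = 3/7, f(4) = 3/7, f(5) = 1/7
Let p_n(j) = P(N_n = j), with p_0 = [1]. Condition on τ_1: p_n(0) = P(τ > n), and for j >= 1, p_n(j) = Σ_{k<=n} f(k)·p_{n−k}(j−1)
p_1 = [4/7, 3/7]  (j = 0..1)
p_2 = [4/7, 12/49, 9/49]  (j = 0..2)
p_3 = [4/7, 12/49, 36/343, 27/343]  (j = 0..3)
p_4 = [1/7, 33/49, 36/343, 108/2401, 81/2401]  (j = 0..4)
p_5 = [0, 22/49, 162/343, 108/2401, 324/16807, 243/16807]  (j = 0..5)
E[N_5] = Σ j·p_5(j) = 28201/16807;  E[N_5²] = Σ j²·p_5(j) = 57361/16807
Var[N_5] = 57361/16807 − (28201/16807)² = 168769926/282475249

168769926/282475249


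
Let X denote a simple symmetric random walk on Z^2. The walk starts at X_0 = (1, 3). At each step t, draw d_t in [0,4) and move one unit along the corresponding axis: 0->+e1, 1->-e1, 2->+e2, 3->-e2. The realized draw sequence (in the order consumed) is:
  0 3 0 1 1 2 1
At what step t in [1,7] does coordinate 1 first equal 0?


7

t=0: X=(1, 3), d=0 → +e1, X_1=(2, 3)
t=1: X=(2, 3), d=3 → -e2, X_2=(2, 2)
t=2: X=(2, 2), d=0 → +e1, X_3=(3, 2)
t=3: X=(3, 2), d=1 → -e1, X_4=(2, 2)
t=4: X=(2, 2), d=1 → -e1, X_5=(1, 2)
t=5: X=(1, 2), d=2 → +e2, X_6=(1, 3)
t=6: X=(1, 3), d=1 → -e1, X_7=(0, 3)


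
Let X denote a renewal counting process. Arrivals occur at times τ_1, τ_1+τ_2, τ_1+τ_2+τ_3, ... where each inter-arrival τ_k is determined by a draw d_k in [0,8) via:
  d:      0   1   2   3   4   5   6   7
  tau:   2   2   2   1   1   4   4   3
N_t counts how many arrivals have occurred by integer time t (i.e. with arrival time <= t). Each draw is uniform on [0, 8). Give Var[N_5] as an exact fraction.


652911/1048576

Inter-arrival values over d=0..7: [2, 2, 2, 1, 1, 4, 4, 3]
Each d has probability 1/8, so the pmf of τ is: f(1) = 1/4, f(2) = 3/8, f(3) = 1/8, f(4) = 1/4
Let p_n(j) = P(N_n = j), with p_0 = [1]. Condition on τ_1: p_n(0) = P(τ > n), and for j >= 1, p_n(j) = Σ_{k<=n} f(k)·p_{n−k}(j−1)
p_1 = [3/4, 1/4]  (j = 0..1)
p_2 = [3/8, 9/16, 1/16]  (j = 0..2)
p_3 = [1/4, 1/2, 15/64, 1/64]  (j = 0..3)
p_4 = [0, 35/64, 47/128, 21/256, 1/256]  (j = 0..4)
p_5 = [0, 21/64, 117/256, 3/16, 27/1024, 1/1024]  (j = 0..5)
E[N_5] = Σ j·p_5(j) = 1961/1024;  E[N_5²] = Σ j²·p_5(j) = 4393/1024
Var[N_5] = 4393/1024 − (1961/1024)² = 652911/1048576


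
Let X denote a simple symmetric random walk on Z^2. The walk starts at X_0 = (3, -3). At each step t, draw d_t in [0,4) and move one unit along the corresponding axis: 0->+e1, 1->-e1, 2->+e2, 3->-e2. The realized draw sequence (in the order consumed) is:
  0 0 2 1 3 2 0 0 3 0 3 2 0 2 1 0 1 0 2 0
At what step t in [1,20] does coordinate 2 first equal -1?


t=0: X=(3, -3), d=0 → +e1, X_1=(4, -3)
t=1: X=(4, -3), d=0 → +e1, X_2=(5, -3)
t=2: X=(5, -3), d=2 → +e2, X_3=(5, -2)
t=3: X=(5, -2), d=1 → -e1, X_4=(4, -2)
t=4: X=(4, -2), d=3 → -e2, X_5=(4, -3)
t=5: X=(4, -3), d=2 → +e2, X_6=(4, -2)
t=6: X=(4, -2), d=0 → +e1, X_7=(5, -2)
t=7: X=(5, -2), d=0 → +e1, X_8=(6, -2)
t=8: X=(6, -2), d=3 → -e2, X_9=(6, -3)
t=9: X=(6, -3), d=0 → +e1, X_10=(7, -3)
t=10: X=(7, -3), d=3 → -e2, X_11=(7, -4)
t=11: X=(7, -4), d=2 → +e2, X_12=(7, -3)
t=12: X=(7, -3), d=0 → +e1, X_13=(8, -3)
t=13: X=(8, -3), d=2 → +e2, X_14=(8, -2)
t=14: X=(8, -2), d=1 → -e1, X_15=(7, -2)
t=15: X=(7, -2), d=0 → +e1, X_16=(8, -2)
t=16: X=(8, -2), d=1 → -e1, X_17=(7, -2)
t=17: X=(7, -2), d=0 → +e1, X_18=(8, -2)
t=18: X=(8, -2), d=2 → +e2, X_19=(8, -1)
t=19: X=(8, -1), d=0 → +e1, X_20=(9, -1)

19


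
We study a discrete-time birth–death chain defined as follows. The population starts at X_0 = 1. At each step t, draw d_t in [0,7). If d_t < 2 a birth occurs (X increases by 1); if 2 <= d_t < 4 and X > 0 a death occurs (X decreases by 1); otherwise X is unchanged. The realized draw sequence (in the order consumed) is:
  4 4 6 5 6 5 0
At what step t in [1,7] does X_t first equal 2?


t=0: X=1, d=4 → hold, X_1=1
t=1: X=1, d=4 → hold, X_2=1
t=2: X=1, d=6 → hold, X_3=1
t=3: X=1, d=5 → hold, X_4=1
t=4: X=1, d=6 → hold, X_5=1
t=5: X=1, d=5 → hold, X_6=1
t=6: X=1, d=0 → birth, X_7=2

7


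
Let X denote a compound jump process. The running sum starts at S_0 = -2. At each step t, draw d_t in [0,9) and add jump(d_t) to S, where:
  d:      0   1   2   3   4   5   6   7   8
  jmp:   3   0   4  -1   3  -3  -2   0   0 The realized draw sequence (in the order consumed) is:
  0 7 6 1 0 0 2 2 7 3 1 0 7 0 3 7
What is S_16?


17

t=0: S=-2, d=0, jump=3, S_1=1
t=1: S=1, d=7, jump=0, S_2=1
t=2: S=1, d=6, jump=-2, S_3=-1
t=3: S=-1, d=1, jump=0, S_4=-1
t=4: S=-1, d=0, jump=3, S_5=2
t=5: S=2, d=0, jump=3, S_6=5
t=6: S=5, d=2, jump=4, S_7=9
t=7: S=9, d=2, jump=4, S_8=13
t=8: S=13, d=7, jump=0, S_9=13
t=9: S=13, d=3, jump=-1, S_10=12
t=10: S=12, d=1, jump=0, S_11=12
t=11: S=12, d=0, jump=3, S_12=15
t=12: S=15, d=7, jump=0, S_13=15
t=13: S=15, d=0, jump=3, S_14=18
t=14: S=18, d=3, jump=-1, S_15=17
t=15: S=17, d=7, jump=0, S_16=17


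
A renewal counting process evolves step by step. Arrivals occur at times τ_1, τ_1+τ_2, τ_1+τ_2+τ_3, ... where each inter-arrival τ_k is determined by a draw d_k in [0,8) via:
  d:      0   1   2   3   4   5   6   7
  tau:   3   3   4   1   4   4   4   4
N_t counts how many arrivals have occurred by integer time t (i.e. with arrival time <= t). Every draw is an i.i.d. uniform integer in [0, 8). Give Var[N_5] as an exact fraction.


231027759/1073741824

Inter-arrival values over d=0..7: [3, 3, 4, 1, 4, 4, 4, 4]
Each d has probability 1/8, so the pmf of τ is: f(1) = 1/8, f(3) = 1/4, f(4) = 5/8
Let p_n(j) = P(N_n = j), with p_0 = [1]. Condition on τ_1: p_n(0) = P(τ > n), and for j >= 1, p_n(j) = Σ_{k<=n} f(k)·p_{n−k}(j−1)
p_1 = [7/8, 1/8]  (j = 0..1)
p_2 = [7/8, 7/64, 1/64]  (j = 0..2)
p_3 = [5/8, 23/64, 7/512, 1/512]  (j = 0..3)
p_4 = [0, 59/64, 39/512, 7/4096, 1/4096]  (j = 0..4)
p_5 = [0, 49/64, 113/512, 55/4096, 7/32768, 1/32768]  (j = 0..5)
E[N_5] = Σ j·p_5(j) = 40905/32768;  E[N_5²] = Σ j²·p_5(j) = 58113/32768
Var[N_5] = 58113/32768 − (40905/32768)² = 231027759/1073741824


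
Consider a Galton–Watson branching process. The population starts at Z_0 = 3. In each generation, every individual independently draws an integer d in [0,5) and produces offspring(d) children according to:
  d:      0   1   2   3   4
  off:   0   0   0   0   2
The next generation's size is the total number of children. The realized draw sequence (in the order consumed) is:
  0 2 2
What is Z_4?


gen 0: Z_0=3, draws=[0, 2, 2], offspring=[0, 0, 0], Z_1=0
gen 1: Z_1=0, draws=[], offspring=[], Z_2=0
gen 2: Z_2=0, draws=[], offspring=[], Z_3=0
gen 3: Z_3=0, draws=[], offspring=[], Z_4=0

0


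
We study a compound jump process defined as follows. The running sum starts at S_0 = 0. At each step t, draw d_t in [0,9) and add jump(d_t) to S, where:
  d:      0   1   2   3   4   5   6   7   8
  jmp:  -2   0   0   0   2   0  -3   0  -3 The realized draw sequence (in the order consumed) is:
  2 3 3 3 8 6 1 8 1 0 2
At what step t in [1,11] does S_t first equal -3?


5

t=0: S=0, d=2, jump=0, S_1=0
t=1: S=0, d=3, jump=0, S_2=0
t=2: S=0, d=3, jump=0, S_3=0
t=3: S=0, d=3, jump=0, S_4=0
t=4: S=0, d=8, jump=-3, S_5=-3
t=5: S=-3, d=6, jump=-3, S_6=-6
t=6: S=-6, d=1, jump=0, S_7=-6
t=7: S=-6, d=8, jump=-3, S_8=-9
t=8: S=-9, d=1, jump=0, S_9=-9
t=9: S=-9, d=0, jump=-2, S_10=-11
t=10: S=-11, d=2, jump=0, S_11=-11


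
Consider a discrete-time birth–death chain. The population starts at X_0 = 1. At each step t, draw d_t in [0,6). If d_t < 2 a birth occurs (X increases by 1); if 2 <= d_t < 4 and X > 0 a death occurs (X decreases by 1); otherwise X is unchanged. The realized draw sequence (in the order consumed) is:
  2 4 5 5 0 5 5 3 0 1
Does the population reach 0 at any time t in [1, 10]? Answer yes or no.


t=0: X=1, d=2 → death, X_1=0
t=1: X=0, d=4 → hold, X_2=0
t=2: X=0, d=5 → hold, X_3=0
t=3: X=0, d=5 → hold, X_4=0
t=4: X=0, d=0 → birth, X_5=1
t=5: X=1, d=5 → hold, X_6=1
t=6: X=1, d=5 → hold, X_7=1
t=7: X=1, d=3 → death, X_8=0
t=8: X=0, d=0 → birth, X_9=1
t=9: X=1, d=1 → birth, X_10=2

yes


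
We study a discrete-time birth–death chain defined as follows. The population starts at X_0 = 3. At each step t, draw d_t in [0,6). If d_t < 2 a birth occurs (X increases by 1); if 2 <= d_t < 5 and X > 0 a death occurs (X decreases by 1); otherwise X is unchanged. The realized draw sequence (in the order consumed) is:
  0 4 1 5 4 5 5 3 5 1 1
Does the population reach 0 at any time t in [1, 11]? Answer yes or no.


t=0: X=3, d=0 → birth, X_1=4
t=1: X=4, d=4 → death, X_2=3
t=2: X=3, d=1 → birth, X_3=4
t=3: X=4, d=5 → hold, X_4=4
t=4: X=4, d=4 → death, X_5=3
t=5: X=3, d=5 → hold, X_6=3
t=6: X=3, d=5 → hold, X_7=3
t=7: X=3, d=3 → death, X_8=2
t=8: X=2, d=5 → hold, X_9=2
t=9: X=2, d=1 → birth, X_10=3
t=10: X=3, d=1 → birth, X_11=4

no


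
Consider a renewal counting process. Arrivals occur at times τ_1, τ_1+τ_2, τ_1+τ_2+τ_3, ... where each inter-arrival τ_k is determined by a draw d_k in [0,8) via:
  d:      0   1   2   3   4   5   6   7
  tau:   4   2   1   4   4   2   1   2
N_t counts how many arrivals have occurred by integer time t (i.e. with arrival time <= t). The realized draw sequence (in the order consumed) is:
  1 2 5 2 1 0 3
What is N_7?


4

draw d_1=1: τ_1=2, arrival time A_1=2
draw d_2=2: τ_2=1, arrival time A_2=3
draw d_3=5: τ_3=2, arrival time A_3=5
draw d_4=2: τ_4=1, arrival time A_4=6
draw d_5=1: τ_5=2, arrival time A_5=8
draw d_6=0: τ_6=4, arrival time A_6=12
draw d_7=3: τ_7=4, arrival time A_7=16
N_t over t=0..7: 0:0 1:0 2:1 3:2 4:2 5:3 6:4 7:4


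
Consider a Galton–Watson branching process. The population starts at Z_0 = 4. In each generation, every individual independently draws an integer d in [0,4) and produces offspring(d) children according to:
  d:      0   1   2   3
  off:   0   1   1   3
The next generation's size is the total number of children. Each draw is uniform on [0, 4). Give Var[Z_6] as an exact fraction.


684534375/4194304

Outcome values over d=0..3: [0, 1, 1, 3]
Σy = 5, Σy² = 11, M = 4
μ = 5/4 = 5/4,  σ² = 11/4 − (5/4)² = 19/16
V_0 = 0, E_0 = 4
V_1 = 19/16·E_0 + (5/4)²·V_0 = 19/4;  E_1 = 5
V_2 = 19/16·E_1 + (5/4)²·V_1 = 855/64;  E_2 = 25/4
V_3 = 19/16·E_2 + (5/4)²·V_2 = 28975/1024;  E_3 = 125/16
V_4 = 19/16·E_3 + (5/4)²·V_3 = 876375/16384;  E_4 = 625/64
V_5 = 19/16·E_4 + (5/4)²·V_4 = 24949375/262144;  E_5 = 3125/256
V_6 = 19/16·E_5 + (5/4)²·V_5 = 684534375/4194304;  E_6 = 15625/1024


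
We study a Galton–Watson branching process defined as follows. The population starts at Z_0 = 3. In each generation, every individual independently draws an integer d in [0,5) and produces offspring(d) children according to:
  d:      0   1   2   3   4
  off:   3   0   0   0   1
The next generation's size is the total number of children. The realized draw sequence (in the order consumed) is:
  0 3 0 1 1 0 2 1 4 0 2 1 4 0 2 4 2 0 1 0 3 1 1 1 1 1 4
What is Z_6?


gen 0: Z_0=3, draws=[0, 3, 0], offspring=[3, 0, 3], Z_1=6
gen 1: Z_1=6, draws=[1, 1, 0, 2, 1, 4], offspring=[0, 0, 3, 0, 0, 1], Z_2=4
gen 2: Z_2=4, draws=[0, 2, 1, 4], offspring=[3, 0, 0, 1], Z_3=4
gen 3: Z_3=4, draws=[0, 2, 4, 2], offspring=[3, 0, 1, 0], Z_4=4
gen 4: Z_4=4, draws=[0, 1, 0, 3], offspring=[3, 0, 3, 0], Z_5=6
gen 5: Z_5=6, draws=[1, 1, 1, 1, 1, 4], offspring=[0, 0, 0, 0, 0, 1], Z_6=1

1


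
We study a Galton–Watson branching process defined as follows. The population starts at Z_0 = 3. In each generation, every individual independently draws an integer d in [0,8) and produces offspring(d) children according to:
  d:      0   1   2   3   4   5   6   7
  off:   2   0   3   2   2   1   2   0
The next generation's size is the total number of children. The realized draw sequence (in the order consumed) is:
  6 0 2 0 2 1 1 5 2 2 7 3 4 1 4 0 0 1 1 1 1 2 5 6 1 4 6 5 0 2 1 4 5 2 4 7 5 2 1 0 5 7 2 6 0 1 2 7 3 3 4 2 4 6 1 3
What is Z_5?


32

gen 0: Z_0=3, draws=[6, 0, 2], offspring=[2, 2, 3], Z_1=7
gen 1: Z_1=7, draws=[0, 2, 1, 1, 5, 2, 2], offspring=[2, 3, 0, 0, 1, 3, 3], Z_2=12
gen 2: Z_2=12, draws=[7, 3, 4, 1, 4, 0, 0, 1, 1, 1, 1, 2], offspring=[0, 2, 2, 0, 2, 2, 2, 0, 0, 0, 0, 3], Z_3=13
gen 3: Z_3=13, draws=[5, 6, 1, 4, 6, 5, 0, 2, 1, 4, 5, 2, 4], offspring=[1, 2, 0, 2, 2, 1, 2, 3, 0, 2, 1, 3, 2], Z_4=21
gen 4: Z_4=21, draws=[7, 5, 2, 1, 0, 5, 7, 2, 6, 0, 1, 2, 7, 3, 3, 4, 2, 4, 6, 1, 3], offspring=[0, 1, 3, 0, 2, 1, 0, 3, 2, 2, 0, 3, 0, 2, 2, 2, 3, 2, 2, 0, 2], Z_5=32


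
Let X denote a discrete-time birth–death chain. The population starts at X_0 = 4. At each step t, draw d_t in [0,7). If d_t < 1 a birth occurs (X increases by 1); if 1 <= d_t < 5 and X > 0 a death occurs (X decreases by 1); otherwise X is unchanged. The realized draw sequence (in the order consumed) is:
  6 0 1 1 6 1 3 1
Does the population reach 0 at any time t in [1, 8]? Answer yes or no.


t=0: X=4, d=6 → hold, X_1=4
t=1: X=4, d=0 → birth, X_2=5
t=2: X=5, d=1 → death, X_3=4
t=3: X=4, d=1 → death, X_4=3
t=4: X=3, d=6 → hold, X_5=3
t=5: X=3, d=1 → death, X_6=2
t=6: X=2, d=3 → death, X_7=1
t=7: X=1, d=1 → death, X_8=0

yes


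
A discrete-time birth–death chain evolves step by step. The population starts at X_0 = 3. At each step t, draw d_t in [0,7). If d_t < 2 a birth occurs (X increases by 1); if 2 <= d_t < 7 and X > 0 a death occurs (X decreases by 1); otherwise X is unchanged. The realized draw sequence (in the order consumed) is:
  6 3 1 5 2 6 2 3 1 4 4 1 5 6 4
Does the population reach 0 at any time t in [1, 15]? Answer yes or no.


t=0: X=3, d=6 → death, X_1=2
t=1: X=2, d=3 → death, X_2=1
t=2: X=1, d=1 → birth, X_3=2
t=3: X=2, d=5 → death, X_4=1
t=4: X=1, d=2 → death, X_5=0
t=5: X=0, d=6 → hold, X_6=0
t=6: X=0, d=2 → hold, X_7=0
t=7: X=0, d=3 → hold, X_8=0
t=8: X=0, d=1 → birth, X_9=1
t=9: X=1, d=4 → death, X_10=0
t=10: X=0, d=4 → hold, X_11=0
t=11: X=0, d=1 → birth, X_12=1
t=12: X=1, d=5 → death, X_13=0
t=13: X=0, d=6 → hold, X_14=0
t=14: X=0, d=4 → hold, X_15=0

yes


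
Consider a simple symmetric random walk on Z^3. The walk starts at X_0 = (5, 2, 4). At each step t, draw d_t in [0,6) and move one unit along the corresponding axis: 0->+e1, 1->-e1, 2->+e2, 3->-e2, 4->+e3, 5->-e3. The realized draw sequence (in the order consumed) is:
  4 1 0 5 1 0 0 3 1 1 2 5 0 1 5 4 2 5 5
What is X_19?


(4, 3, 1)

t=0: X=(5, 2, 4), d=4 → +e3, X_1=(5, 2, 5)
t=1: X=(5, 2, 5), d=1 → -e1, X_2=(4, 2, 5)
t=2: X=(4, 2, 5), d=0 → +e1, X_3=(5, 2, 5)
t=3: X=(5, 2, 5), d=5 → -e3, X_4=(5, 2, 4)
t=4: X=(5, 2, 4), d=1 → -e1, X_5=(4, 2, 4)
t=5: X=(4, 2, 4), d=0 → +e1, X_6=(5, 2, 4)
t=6: X=(5, 2, 4), d=0 → +e1, X_7=(6, 2, 4)
t=7: X=(6, 2, 4), d=3 → -e2, X_8=(6, 1, 4)
t=8: X=(6, 1, 4), d=1 → -e1, X_9=(5, 1, 4)
t=9: X=(5, 1, 4), d=1 → -e1, X_10=(4, 1, 4)
t=10: X=(4, 1, 4), d=2 → +e2, X_11=(4, 2, 4)
t=11: X=(4, 2, 4), d=5 → -e3, X_12=(4, 2, 3)
t=12: X=(4, 2, 3), d=0 → +e1, X_13=(5, 2, 3)
t=13: X=(5, 2, 3), d=1 → -e1, X_14=(4, 2, 3)
t=14: X=(4, 2, 3), d=5 → -e3, X_15=(4, 2, 2)
t=15: X=(4, 2, 2), d=4 → +e3, X_16=(4, 2, 3)
t=16: X=(4, 2, 3), d=2 → +e2, X_17=(4, 3, 3)
t=17: X=(4, 3, 3), d=5 → -e3, X_18=(4, 3, 2)
t=18: X=(4, 3, 2), d=5 → -e3, X_19=(4, 3, 1)


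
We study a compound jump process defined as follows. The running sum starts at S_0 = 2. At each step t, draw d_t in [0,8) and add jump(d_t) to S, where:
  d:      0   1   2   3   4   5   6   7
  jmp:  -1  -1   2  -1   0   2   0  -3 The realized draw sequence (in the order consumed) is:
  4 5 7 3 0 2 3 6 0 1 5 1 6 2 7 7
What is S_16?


-5

t=0: S=2, d=4, jump=0, S_1=2
t=1: S=2, d=5, jump=2, S_2=4
t=2: S=4, d=7, jump=-3, S_3=1
t=3: S=1, d=3, jump=-1, S_4=0
t=4: S=0, d=0, jump=-1, S_5=-1
t=5: S=-1, d=2, jump=2, S_6=1
t=6: S=1, d=3, jump=-1, S_7=0
t=7: S=0, d=6, jump=0, S_8=0
t=8: S=0, d=0, jump=-1, S_9=-1
t=9: S=-1, d=1, jump=-1, S_10=-2
t=10: S=-2, d=5, jump=2, S_11=0
t=11: S=0, d=1, jump=-1, S_12=-1
t=12: S=-1, d=6, jump=0, S_13=-1
t=13: S=-1, d=2, jump=2, S_14=1
t=14: S=1, d=7, jump=-3, S_15=-2
t=15: S=-2, d=7, jump=-3, S_16=-5


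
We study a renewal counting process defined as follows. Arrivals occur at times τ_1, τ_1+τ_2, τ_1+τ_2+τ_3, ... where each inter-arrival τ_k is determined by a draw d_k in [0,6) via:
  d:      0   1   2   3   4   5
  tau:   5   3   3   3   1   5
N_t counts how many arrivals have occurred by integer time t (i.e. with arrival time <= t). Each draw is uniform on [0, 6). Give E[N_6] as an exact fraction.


75211/46656

Inter-arrival values over d=0..5: [5, 3, 3, 3, 1, 5]
Each d has probability 1/6, so the pmf of τ is: f(1) = 1/6, f(3) = 1/2, f(5) = 1/3
Renewal equation for m(n) = E[N_n]: condition on τ_1 = k (if k <= n, one arrival plus a fresh copy on the remaining n−k steps): m(n) = F(n) + Σ_{k<=n} f(k)·m(n−k), where F(n) = P(τ <= n) and m(0) = 0
m(1) = F(1) = 1/6
m(2) = F(2) + f(1)·m(1) = 1/6 + 1/6·1/6 = 7/36
m(3) = F(3) + f(1)·m(2) = 2/3 + 1/6·7/36 = 151/216
m(4) = F(4) + f(1)·m(3) + f(3)·m(1) = 2/3 + 1/6·151/216 + 1/2·1/6 = 1123/1296
m(5) = F(5) + f(1)·m(4) + f(3)·m(2) = 1 + 1/6·1123/1296 + 1/2·7/36 = 9655/7776
m(6) = F(6) + f(1)·m(5) + f(3)·m(3) + f(5)·m(1) = 1 + 1/6·9655/7776 + 1/2·151/216 + 1/3·1/6 = 75211/46656
E[N_6] = m(6) = 75211/46656


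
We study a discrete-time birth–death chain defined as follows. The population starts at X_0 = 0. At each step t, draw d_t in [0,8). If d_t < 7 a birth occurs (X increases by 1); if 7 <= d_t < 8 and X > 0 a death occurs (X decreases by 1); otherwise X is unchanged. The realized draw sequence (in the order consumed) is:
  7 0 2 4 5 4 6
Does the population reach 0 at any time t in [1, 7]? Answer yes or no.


t=0: X=0, d=7 → hold, X_1=0
t=1: X=0, d=0 → birth, X_2=1
t=2: X=1, d=2 → birth, X_3=2
t=3: X=2, d=4 → birth, X_4=3
t=4: X=3, d=5 → birth, X_5=4
t=5: X=4, d=4 → birth, X_6=5
t=6: X=5, d=6 → birth, X_7=6

yes


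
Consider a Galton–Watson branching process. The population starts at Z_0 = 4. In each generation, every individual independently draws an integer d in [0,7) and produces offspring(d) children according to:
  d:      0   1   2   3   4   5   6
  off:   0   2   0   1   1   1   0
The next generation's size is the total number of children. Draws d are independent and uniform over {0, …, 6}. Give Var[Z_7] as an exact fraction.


559063500000/678223072849

Outcome values over d=0..6: [0, 2, 0, 1, 1, 1, 0]
Σy = 5, Σy² = 7, M = 7
μ = 5/7 = 5/7,  σ² = 7/7 − (5/7)² = 24/49
V_0 = 0, E_0 = 4
V_1 = 24/49·E_0 + (5/7)²·V_0 = 96/49;  E_1 = 20/7
V_2 = 24/49·E_1 + (5/7)²·V_1 = 5760/2401;  E_2 = 100/49
V_3 = 24/49·E_2 + (5/7)²·V_2 = 261600/117649;  E_3 = 500/343
V_4 = 24/49·E_3 + (5/7)²·V_3 = 10656000/5764801;  E_4 = 2500/2401
V_5 = 24/49·E_4 + (5/7)²·V_4 = 410460000/282475249;  E_5 = 12500/16807
V_6 = 24/49·E_5 + (5/7)²·V_5 = 15303600000/13841287201;  E_6 = 62500/117649
V_7 = 24/49·E_6 + (5/7)²·V_6 = 559063500000/678223072849;  E_7 = 312500/823543


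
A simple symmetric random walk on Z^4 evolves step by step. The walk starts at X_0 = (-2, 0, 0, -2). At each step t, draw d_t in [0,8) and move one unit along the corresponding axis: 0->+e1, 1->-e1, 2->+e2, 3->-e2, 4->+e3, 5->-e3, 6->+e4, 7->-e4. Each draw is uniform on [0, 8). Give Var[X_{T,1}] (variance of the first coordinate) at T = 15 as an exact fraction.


15/4

Outcome values over d=0..7: [1, -1, 0, 0, 0, 0, 0, 0]
Σy = 0, Σy² = 2, M = 8
μ = 0/8 = 0,  σ² = 2/8 − (0)² = 1/4
Independent increments: Var[X_15] = 15·σ² = 15·(1/4) = 15/4


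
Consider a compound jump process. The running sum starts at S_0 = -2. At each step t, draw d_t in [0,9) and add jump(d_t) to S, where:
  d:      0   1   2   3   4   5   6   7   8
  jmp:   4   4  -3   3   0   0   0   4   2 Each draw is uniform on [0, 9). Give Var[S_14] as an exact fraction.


6076/81

Outcome values over d=0..8: [4, 4, -3, 3, 0, 0, 0, 4, 2]
Σy = 14, Σy² = 70, M = 9
μ = 14/9 = 14/9,  σ² = 70/9 − (14/9)² = 434/81
Independent increments: Var[S_14] = 14·σ² = 14·(434/81) = 6076/81


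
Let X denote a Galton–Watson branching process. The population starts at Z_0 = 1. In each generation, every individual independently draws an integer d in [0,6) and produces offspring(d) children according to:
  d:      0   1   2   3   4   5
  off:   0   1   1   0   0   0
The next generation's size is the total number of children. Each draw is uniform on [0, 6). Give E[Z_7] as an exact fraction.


1/2187

Outcome values over d=0..5: [0, 1, 1, 0, 0, 0]
Σy = 2, Σy² = 2, M = 6
μ = 2/6 = 1/3,  σ² = 2/6 − (1/3)² = 2/9
E[Z_0] = 1
E[Z_1] = 1/3·E[Z_0] = 1/3
E[Z_2] = 1/3·E[Z_1] = 1/9
E[Z_3] = 1/3·E[Z_2] = 1/27
E[Z_4] = 1/3·E[Z_3] = 1/81
E[Z_5] = 1/3·E[Z_4] = 1/243
E[Z_6] = 1/3·E[Z_5] = 1/729
E[Z_7] = 1/3·E[Z_6] = 1/2187


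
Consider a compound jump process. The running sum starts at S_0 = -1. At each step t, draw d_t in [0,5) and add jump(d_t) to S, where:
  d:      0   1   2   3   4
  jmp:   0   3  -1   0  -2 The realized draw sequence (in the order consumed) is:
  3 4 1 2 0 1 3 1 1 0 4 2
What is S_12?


t=0: S=-1, d=3, jump=0, S_1=-1
t=1: S=-1, d=4, jump=-2, S_2=-3
t=2: S=-3, d=1, jump=3, S_3=0
t=3: S=0, d=2, jump=-1, S_4=-1
t=4: S=-1, d=0, jump=0, S_5=-1
t=5: S=-1, d=1, jump=3, S_6=2
t=6: S=2, d=3, jump=0, S_7=2
t=7: S=2, d=1, jump=3, S_8=5
t=8: S=5, d=1, jump=3, S_9=8
t=9: S=8, d=0, jump=0, S_10=8
t=10: S=8, d=4, jump=-2, S_11=6
t=11: S=6, d=2, jump=-1, S_12=5

5


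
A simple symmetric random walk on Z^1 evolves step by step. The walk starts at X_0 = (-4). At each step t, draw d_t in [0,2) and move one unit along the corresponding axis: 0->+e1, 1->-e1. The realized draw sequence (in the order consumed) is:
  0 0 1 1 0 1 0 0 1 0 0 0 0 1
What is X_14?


(0)

t=0: X=(-4), d=0 → +e1, X_1=(-3)
t=1: X=(-3), d=0 → +e1, X_2=(-2)
t=2: X=(-2), d=1 → -e1, X_3=(-3)
t=3: X=(-3), d=1 → -e1, X_4=(-4)
t=4: X=(-4), d=0 → +e1, X_5=(-3)
t=5: X=(-3), d=1 → -e1, X_6=(-4)
t=6: X=(-4), d=0 → +e1, X_7=(-3)
t=7: X=(-3), d=0 → +e1, X_8=(-2)
t=8: X=(-2), d=1 → -e1, X_9=(-3)
t=9: X=(-3), d=0 → +e1, X_10=(-2)
t=10: X=(-2), d=0 → +e1, X_11=(-1)
t=11: X=(-1), d=0 → +e1, X_12=(0)
t=12: X=(0), d=0 → +e1, X_13=(1)
t=13: X=(1), d=1 → -e1, X_14=(0)


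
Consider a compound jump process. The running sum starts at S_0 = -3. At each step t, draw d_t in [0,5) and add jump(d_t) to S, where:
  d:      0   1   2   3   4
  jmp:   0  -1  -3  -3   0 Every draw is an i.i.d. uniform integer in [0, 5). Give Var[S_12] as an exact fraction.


Outcome values over d=0..4: [0, -1, -3, -3, 0]
Σy = -7, Σy² = 19, M = 5
μ = -7/5 = -7/5,  σ² = 19/5 − (-7/5)² = 46/25
Independent increments: Var[S_12] = 12·σ² = 12·(46/25) = 552/25

552/25


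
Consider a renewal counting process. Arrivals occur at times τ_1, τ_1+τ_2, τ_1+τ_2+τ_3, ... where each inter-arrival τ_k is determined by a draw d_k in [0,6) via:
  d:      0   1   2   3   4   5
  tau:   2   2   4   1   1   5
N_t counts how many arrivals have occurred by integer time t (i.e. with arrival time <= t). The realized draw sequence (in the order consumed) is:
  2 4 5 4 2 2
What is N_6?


draw d_1=2: τ_1=4, arrival time A_1=4
draw d_2=4: τ_2=1, arrival time A_2=5
draw d_3=5: τ_3=5, arrival time A_3=10
draw d_4=4: τ_4=1, arrival time A_4=11
draw d_5=2: τ_5=4, arrival time A_5=15
draw d_6=2: τ_6=4, arrival time A_6=19
N_t over t=0..6: 0:0 1:0 2:0 3:0 4:1 5:2 6:2

2


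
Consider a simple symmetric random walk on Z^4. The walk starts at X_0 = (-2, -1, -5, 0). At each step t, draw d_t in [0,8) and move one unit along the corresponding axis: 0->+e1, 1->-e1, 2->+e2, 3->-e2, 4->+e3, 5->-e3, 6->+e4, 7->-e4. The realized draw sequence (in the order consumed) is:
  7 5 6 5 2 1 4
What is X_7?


(-3, 0, -6, 0)

t=0: X=(-2, -1, -5, 0), d=7 → -e4, X_1=(-2, -1, -5, -1)
t=1: X=(-2, -1, -5, -1), d=5 → -e3, X_2=(-2, -1, -6, -1)
t=2: X=(-2, -1, -6, -1), d=6 → +e4, X_3=(-2, -1, -6, 0)
t=3: X=(-2, -1, -6, 0), d=5 → -e3, X_4=(-2, -1, -7, 0)
t=4: X=(-2, -1, -7, 0), d=2 → +e2, X_5=(-2, 0, -7, 0)
t=5: X=(-2, 0, -7, 0), d=1 → -e1, X_6=(-3, 0, -7, 0)
t=6: X=(-3, 0, -7, 0), d=4 → +e3, X_7=(-3, 0, -6, 0)


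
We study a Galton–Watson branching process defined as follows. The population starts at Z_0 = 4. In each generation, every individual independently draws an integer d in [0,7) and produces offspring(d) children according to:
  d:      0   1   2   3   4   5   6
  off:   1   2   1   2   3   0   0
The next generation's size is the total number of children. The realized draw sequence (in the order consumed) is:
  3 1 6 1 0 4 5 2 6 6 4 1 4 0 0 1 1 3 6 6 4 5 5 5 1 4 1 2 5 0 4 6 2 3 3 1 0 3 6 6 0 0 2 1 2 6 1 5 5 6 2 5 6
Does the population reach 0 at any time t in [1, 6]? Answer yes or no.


no

gen 0: Z_0=4, draws=[3, 1, 6, 1], offspring=[2, 2, 0, 2], Z_1=6
gen 1: Z_1=6, draws=[0, 4, 5, 2, 6, 6], offspring=[1, 3, 0, 1, 0, 0], Z_2=5
gen 2: Z_2=5, draws=[4, 1, 4, 0, 0], offspring=[3, 2, 3, 1, 1], Z_3=10
gen 3: Z_3=10, draws=[1, 1, 3, 6, 6, 4, 5, 5, 5, 1], offspring=[2, 2, 2, 0, 0, 3, 0, 0, 0, 2], Z_4=11
gen 4: Z_4=11, draws=[4, 1, 2, 5, 0, 4, 6, 2, 3, 3, 1], offspring=[3, 2, 1, 0, 1, 3, 0, 1, 2, 2, 2], Z_5=17
gen 5: Z_5=17, draws=[0, 3, 6, 6, 0, 0, 2, 1, 2, 6, 1, 5, 5, 6, 2, 5, 6], offspring=[1, 2, 0, 0, 1, 1, 1, 2, 1, 0, 2, 0, 0, 0, 1, 0, 0], Z_6=12


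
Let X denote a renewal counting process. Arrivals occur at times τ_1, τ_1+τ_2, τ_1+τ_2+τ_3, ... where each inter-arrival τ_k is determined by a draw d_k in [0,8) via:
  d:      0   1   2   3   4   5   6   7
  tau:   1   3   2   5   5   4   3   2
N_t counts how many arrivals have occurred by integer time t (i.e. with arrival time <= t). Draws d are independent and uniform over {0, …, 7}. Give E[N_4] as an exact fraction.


Inter-arrival values over d=0..7: [1, 3, 2, 5, 5, 4, 3, 2]
Each d has probability 1/8, so the pmf of τ is: f(1) = 1/8, f(2) = 1/4, f(3) = 1/4, f(4) = 1/8, f(5) = 1/4
Renewal equation for m(n) = E[N_n]: condition on τ_1 = k (if k <= n, one arrival plus a fresh copy on the remaining n−k steps): m(n) = F(n) + Σ_{k<=n} f(k)·m(n−k), where F(n) = P(τ <= n) and m(0) = 0
m(1) = F(1) = 1/8
m(2) = F(2) + f(1)·m(1) = 3/8 + 1/8·1/8 = 25/64
m(3) = F(3) + f(1)·m(2) + f(2)·m(1) = 5/8 + 1/8·25/64 + 1/4·1/8 = 361/512
m(4) = F(4) + f(1)·m(3) + f(2)·m(2) + f(3)·m(1) = 3/4 + 1/8·361/512 + 1/4·25/64 + 1/4·1/8 = 3961/4096
E[N_4] = m(4) = 3961/4096

3961/4096


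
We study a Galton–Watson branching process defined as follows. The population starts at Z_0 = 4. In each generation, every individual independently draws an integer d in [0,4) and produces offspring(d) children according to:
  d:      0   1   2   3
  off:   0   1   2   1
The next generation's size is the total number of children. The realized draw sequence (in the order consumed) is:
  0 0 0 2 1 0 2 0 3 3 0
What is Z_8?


0

gen 0: Z_0=4, draws=[0, 0, 0, 2], offspring=[0, 0, 0, 2], Z_1=2
gen 1: Z_1=2, draws=[1, 0], offspring=[1, 0], Z_2=1
gen 2: Z_2=1, draws=[2], offspring=[2], Z_3=2
gen 3: Z_3=2, draws=[0, 3], offspring=[0, 1], Z_4=1
gen 4: Z_4=1, draws=[3], offspring=[1], Z_5=1
gen 5: Z_5=1, draws=[0], offspring=[0], Z_6=0
gen 6: Z_6=0, draws=[], offspring=[], Z_7=0
gen 7: Z_7=0, draws=[], offspring=[], Z_8=0


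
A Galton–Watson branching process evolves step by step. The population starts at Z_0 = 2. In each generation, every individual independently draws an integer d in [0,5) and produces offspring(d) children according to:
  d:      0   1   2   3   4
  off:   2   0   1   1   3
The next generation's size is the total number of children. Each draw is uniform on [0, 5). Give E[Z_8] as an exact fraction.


11529602/390625

Outcome values over d=0..4: [2, 0, 1, 1, 3]
Σy = 7, Σy² = 15, M = 5
μ = 7/5 = 7/5,  σ² = 15/5 − (7/5)² = 26/25
E[Z_0] = 2
E[Z_1] = 7/5·E[Z_0] = 14/5
E[Z_2] = 7/5·E[Z_1] = 98/25
E[Z_3] = 7/5·E[Z_2] = 686/125
E[Z_4] = 7/5·E[Z_3] = 4802/625
E[Z_5] = 7/5·E[Z_4] = 33614/3125
E[Z_6] = 7/5·E[Z_5] = 235298/15625
E[Z_7] = 7/5·E[Z_6] = 1647086/78125
E[Z_8] = 7/5·E[Z_7] = 11529602/390625
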